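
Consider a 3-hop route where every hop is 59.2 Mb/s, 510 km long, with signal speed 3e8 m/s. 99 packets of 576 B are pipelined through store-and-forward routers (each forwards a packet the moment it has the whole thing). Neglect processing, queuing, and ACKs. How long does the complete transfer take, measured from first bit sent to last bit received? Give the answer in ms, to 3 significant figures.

13.0 ms

Per-hop transmission t_tx = L/R = 4608/59200000 = 0.0778378 ms.
Per-hop propagation t_prop = 510000/300000000 = 1.7 ms.
Pipeline fill: first packet needs 3·t_tx to clear all hops; remaining 98 packets each add one t_tx.
Total = (3+99-1)·t_tx + 3·t_prop = 101·0.0778378 + 3·1.7 = 13.0 ms.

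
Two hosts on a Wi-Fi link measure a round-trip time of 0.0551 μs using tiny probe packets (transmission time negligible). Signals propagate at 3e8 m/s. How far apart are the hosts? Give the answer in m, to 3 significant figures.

One-way propagation = RTT/2 = 0.02755 μs.
d = s × t = 300000000 × 2.755e-08 = 8.27 m.

8.27 m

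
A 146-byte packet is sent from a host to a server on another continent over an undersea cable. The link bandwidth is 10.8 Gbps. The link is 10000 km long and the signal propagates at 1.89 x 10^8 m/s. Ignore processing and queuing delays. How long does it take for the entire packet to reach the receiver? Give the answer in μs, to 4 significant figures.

L = 146 × 8 = 1168 bits.
Transmission delay = L/R = 1168 / 10800000000 = 0.108148 μs.
Propagation delay = d/s = 10000000 m / 189000000 m/s = 52910.1 μs.
Total = 52910 μs.

52910 μs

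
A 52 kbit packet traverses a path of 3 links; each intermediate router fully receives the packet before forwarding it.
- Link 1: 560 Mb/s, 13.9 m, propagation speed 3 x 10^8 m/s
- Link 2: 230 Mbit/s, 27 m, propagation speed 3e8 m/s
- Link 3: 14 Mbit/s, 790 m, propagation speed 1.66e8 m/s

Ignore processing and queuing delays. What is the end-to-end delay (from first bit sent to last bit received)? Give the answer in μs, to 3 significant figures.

L = 52000 bits.
Transmission delays (L/R per hop): 92.8571, 226.087, 3714.29 μs; sum = 4033.23 μs.
Propagation delays (d/s per hop): 0.0463333, 0.09, 4.75904 μs; sum = 4.89537 μs.
End-to-end = 4040 μs.

4040 μs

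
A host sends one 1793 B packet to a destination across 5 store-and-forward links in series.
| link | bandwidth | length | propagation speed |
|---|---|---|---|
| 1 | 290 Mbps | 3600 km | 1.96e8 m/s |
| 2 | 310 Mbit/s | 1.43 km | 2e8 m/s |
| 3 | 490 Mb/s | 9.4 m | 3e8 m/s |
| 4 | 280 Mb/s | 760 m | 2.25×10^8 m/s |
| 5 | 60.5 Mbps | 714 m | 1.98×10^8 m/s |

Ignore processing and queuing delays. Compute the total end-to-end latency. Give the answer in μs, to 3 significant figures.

18800 μs

L = 1793 × 8 = 14344 bits.
Transmission delays (L/R per hop): 49.4621, 46.271, 29.2735, 51.2286, 237.091 μs; sum = 413.326 μs.
Propagation delays (d/s per hop): 18367.3, 7.15, 0.0313333, 3.37778, 3.60606 μs; sum = 18381.5 μs.
End-to-end = 18800 μs.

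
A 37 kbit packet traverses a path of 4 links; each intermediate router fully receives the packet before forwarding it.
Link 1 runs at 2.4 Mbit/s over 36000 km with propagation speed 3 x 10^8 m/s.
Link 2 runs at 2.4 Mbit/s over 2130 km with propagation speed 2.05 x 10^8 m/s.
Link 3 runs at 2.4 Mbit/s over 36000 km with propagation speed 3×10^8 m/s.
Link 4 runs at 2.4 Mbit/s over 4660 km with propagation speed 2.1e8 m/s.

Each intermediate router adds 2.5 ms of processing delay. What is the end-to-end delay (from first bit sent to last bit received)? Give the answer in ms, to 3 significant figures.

L = 37000 bits.
Transmission delay per hop = L/R = 37000/2400000 = 15.4167 ms; 4 hops → 61.6667 ms.
Propagation delays (d/s per hop): 120, 10.3902, 120, 22.1905 ms; sum = 272.581 ms.
Processing at 3 router(s): 3 × 2.5 ms = 7.5 ms.
End-to-end = 342 ms.

342 ms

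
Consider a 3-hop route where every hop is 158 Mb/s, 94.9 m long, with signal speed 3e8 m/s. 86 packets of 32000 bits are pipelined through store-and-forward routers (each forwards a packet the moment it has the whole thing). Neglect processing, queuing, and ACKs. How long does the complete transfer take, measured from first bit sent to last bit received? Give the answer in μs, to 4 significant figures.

Per-hop transmission t_tx = L/R = 32000/158000000 = 202.532 μs.
Per-hop propagation t_prop = 94.9/300000000 = 0.316333 μs.
Pipeline fill: first packet needs 3·t_tx to clear all hops; remaining 85 packets each add one t_tx.
Total = (3+86-1)·t_tx + 3·t_prop = 88·202.532 + 3·0.316333 = 17820 μs.

17820 μs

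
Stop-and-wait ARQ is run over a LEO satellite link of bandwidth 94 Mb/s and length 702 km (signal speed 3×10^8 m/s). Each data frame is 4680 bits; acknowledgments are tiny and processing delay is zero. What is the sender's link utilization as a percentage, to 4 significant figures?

t_tx = L/R = 4680/94000000 = 4.97872e-05 s.
t_prop = 702000/300000000 = 0.00234 s; RTT = 0.00468 s.
Cycle = t_tx + RTT = 0.00472979 s.
Utilization = t_tx / cycle = 4.97872e-05/0.00472979 = 1.053 %.

1.053 %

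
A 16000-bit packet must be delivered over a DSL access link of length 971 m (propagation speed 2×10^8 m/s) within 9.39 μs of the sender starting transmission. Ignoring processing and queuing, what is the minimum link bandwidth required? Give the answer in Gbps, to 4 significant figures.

3.528 Gbps

Propagation delay = 971 / 200000000 = 4.855 μs.
Transmission budget = 9.39 − 4.855 = 4.535 μs.
R ≥ L / t_tx = 16000 bits / 4.535e-06 s = 3.528 Gbps.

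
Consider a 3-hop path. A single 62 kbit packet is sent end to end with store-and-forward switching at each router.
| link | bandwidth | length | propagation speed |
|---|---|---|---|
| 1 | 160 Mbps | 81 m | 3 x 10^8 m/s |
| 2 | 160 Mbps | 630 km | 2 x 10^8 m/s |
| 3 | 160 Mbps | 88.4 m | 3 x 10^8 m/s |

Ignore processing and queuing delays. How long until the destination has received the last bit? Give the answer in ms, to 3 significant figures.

4.31 ms

L = 62000 bits.
Transmission delay per hop = L/R = 62000/160000000 = 0.3875 ms; 3 hops → 1.1625 ms.
Propagation delays (d/s per hop): 0.00027, 3.15, 0.000294667 ms; sum = 3.15056 ms.
End-to-end = 4.31 ms.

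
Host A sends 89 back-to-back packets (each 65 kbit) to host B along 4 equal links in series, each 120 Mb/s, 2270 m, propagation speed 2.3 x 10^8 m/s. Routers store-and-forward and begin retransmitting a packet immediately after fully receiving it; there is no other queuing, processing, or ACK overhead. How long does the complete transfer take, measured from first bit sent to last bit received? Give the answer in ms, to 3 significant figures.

Per-hop transmission t_tx = L/R = 65000/120000000 = 0.541667 ms.
Per-hop propagation t_prop = 2270/2.3e+08 = 0.00986957 ms.
Pipeline fill: first packet needs 4·t_tx to clear all hops; remaining 88 packets each add one t_tx.
Total = (4+89-1)·t_tx + 4·t_prop = 92·0.541667 + 4·0.00986957 = 49.9 ms.

49.9 ms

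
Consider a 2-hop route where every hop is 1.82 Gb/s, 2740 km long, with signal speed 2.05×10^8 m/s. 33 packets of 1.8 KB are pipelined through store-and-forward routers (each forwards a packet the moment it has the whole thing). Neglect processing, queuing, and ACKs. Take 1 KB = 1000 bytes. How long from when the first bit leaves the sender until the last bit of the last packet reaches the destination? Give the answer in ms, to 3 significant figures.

27.0 ms

Per-hop transmission t_tx = L/R = 14400/1820000000 = 0.00791209 ms.
Per-hop propagation t_prop = 2740000/2.05e+08 = 13.3659 ms.
Pipeline fill: first packet needs 2·t_tx to clear all hops; remaining 32 packets each add one t_tx.
Total = (2+33-1)·t_tx + 2·t_prop = 34·0.00791209 + 2·13.3659 = 27.0 ms.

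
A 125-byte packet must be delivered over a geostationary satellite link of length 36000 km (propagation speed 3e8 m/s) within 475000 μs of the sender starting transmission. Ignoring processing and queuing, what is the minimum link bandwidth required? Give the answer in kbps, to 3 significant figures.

2.82 kbps

L = 1000 bits.
Propagation delay = 36000000 / 300000000 = 120000 μs.
Transmission budget = 475000 − 120000 = 355000 μs.
R ≥ L / t_tx = 1000 bits / 0.355 s = 2.82 kbps.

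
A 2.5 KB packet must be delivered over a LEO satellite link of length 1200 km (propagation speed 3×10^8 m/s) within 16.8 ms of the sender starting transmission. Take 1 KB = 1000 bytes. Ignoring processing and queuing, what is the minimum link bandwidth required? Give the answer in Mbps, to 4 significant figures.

1.563 Mbps

L = 20000 bits.
Propagation delay = 1200000 / 300000000 = 4 ms.
Transmission budget = 16.8 − 4 = 12.8 ms.
R ≥ L / t_tx = 20000 bits / 0.0128 s = 1.563 Mbps.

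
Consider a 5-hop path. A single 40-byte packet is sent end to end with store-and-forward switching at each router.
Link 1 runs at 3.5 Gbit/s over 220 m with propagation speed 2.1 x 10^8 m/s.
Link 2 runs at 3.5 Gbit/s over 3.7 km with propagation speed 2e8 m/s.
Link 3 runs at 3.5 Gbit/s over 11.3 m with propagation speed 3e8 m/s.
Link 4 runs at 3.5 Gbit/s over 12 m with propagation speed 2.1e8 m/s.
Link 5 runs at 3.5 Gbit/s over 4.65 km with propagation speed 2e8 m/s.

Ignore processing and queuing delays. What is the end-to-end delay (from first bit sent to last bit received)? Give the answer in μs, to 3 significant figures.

L = 40 × 8 = 320 bits.
Transmission delay per hop = L/R = 320/3500000000 = 0.0914286 μs; 5 hops → 0.457143 μs.
Propagation delays (d/s per hop): 1.04762, 18.5, 0.0376667, 0.0571429, 23.25 μs; sum = 42.8924 μs.
End-to-end = 43.3 μs.

43.3 μs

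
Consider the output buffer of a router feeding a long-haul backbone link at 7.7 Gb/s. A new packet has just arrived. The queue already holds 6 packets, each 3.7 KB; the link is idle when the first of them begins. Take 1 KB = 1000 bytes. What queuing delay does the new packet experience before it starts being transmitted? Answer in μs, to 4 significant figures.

23.06 μs

Each queued packet: L/R = 29600/7700000000 = 3.84416 μs.
6 queued → 23.0649 μs.
Queuing delay = 23.06 μs.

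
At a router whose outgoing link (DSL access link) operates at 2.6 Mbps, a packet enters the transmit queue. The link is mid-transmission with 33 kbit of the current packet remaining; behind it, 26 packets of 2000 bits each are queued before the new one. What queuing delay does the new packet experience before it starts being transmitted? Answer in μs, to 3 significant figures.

32700 μs

Each queued packet: L/R = 2000/2600000 = 769.231 μs.
26 queued → 20000 μs.
Plus remaining 33000 bits of current packet: 12692.3 μs.
Queuing delay = 32700 μs.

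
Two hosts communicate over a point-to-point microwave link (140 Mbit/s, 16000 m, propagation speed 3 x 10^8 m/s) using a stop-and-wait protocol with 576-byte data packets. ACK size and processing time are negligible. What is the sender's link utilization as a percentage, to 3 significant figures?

23.6 %

t_tx = L/R = 4608/140000000 = 3.29143e-05 s.
t_prop = 16000/300000000 = 5.33333e-05 s; RTT = 0.000106667 s.
Cycle = t_tx + RTT = 0.000139581 s.
Utilization = t_tx / cycle = 3.29143e-05/0.000139581 = 23.6 %.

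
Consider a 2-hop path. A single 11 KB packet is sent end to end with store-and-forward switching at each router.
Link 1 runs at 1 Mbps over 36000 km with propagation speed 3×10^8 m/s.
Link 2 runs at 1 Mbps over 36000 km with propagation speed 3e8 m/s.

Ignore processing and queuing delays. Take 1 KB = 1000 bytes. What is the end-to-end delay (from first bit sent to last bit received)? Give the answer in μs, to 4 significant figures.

416000 μs

L = 88000 bits.
Transmission delay per hop = L/R = 88000/1000000 = 88000 μs; 2 hops → 176000 μs.
Propagation delays (d/s per hop): 120000, 120000 μs; sum = 240000 μs.
End-to-end = 416000 μs.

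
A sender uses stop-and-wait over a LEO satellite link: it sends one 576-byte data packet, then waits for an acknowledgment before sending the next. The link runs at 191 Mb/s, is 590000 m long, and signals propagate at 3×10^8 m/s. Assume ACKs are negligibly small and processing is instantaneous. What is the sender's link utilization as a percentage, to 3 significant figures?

0.610 %

t_tx = L/R = 4608/191000000 = 2.41257e-05 s.
t_prop = 590000/300000000 = 0.00196667 s; RTT = 0.00393333 s.
Cycle = t_tx + RTT = 0.00395746 s.
Utilization = t_tx / cycle = 2.41257e-05/0.00395746 = 0.610 %.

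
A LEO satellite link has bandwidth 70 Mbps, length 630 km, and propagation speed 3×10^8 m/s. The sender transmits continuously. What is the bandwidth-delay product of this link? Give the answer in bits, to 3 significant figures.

147000 bits

Propagation delay = 630000 / 300000000 = 0.0021 s.
BDP = R × t_prop = 70000000 × 0.0021 = 147000 bits.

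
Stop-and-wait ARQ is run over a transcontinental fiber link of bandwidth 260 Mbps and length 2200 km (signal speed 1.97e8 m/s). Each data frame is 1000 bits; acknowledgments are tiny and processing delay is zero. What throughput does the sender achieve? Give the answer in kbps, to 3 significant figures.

t_tx = L/R = 1000/260000000 = 3.84615e-06 s.
t_prop = 2200000/197000000 = 0.0111675 s; RTT = 0.022335 s.
Cycle = t_tx + RTT = 0.0223389 s.
Throughput = L / cycle = 1000 / 0.0223389 = 44.8 kbps.

44.8 kbps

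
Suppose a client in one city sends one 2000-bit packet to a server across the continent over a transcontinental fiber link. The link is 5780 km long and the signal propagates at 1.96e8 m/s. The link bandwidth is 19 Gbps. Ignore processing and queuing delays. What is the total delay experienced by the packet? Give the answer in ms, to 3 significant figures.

Transmission delay = L/R = 2000 / 19000000000 = 0.000105263 ms.
Propagation delay = d/s = 5780000 m / 196000000 m/s = 29.4898 ms.
Total = 29.5 ms.

29.5 ms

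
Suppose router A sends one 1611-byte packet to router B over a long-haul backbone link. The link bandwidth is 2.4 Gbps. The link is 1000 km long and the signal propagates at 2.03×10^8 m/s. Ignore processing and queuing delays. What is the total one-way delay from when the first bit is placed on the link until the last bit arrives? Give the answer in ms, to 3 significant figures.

L = 1611 × 8 = 12888 bits.
Transmission delay = L/R = 12888 / 2400000000 = 0.00537 ms.
Propagation delay = d/s = 1000000 m / 2.03e+08 m/s = 4.92611 ms.
Total = 4.93 ms.

4.93 ms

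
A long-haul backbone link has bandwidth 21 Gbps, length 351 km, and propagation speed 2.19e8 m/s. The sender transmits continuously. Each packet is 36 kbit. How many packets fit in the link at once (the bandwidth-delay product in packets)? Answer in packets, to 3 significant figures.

935 packets

Propagation delay = 351000 / 219000000 = 0.00160274 s.
BDP = R × t_prop = 21000000000 × 0.00160274 = 33657500 bits.
In packets of 36000 bits: 935 packets.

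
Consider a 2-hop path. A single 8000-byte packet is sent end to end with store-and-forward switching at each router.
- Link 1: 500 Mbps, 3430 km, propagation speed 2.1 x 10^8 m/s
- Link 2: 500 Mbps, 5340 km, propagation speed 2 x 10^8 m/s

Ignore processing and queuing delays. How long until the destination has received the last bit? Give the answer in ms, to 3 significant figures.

43.3 ms

L = 8000 × 8 = 64000 bits.
Transmission delay per hop = L/R = 64000/500000000 = 0.128 ms; 2 hops → 0.256 ms.
Propagation delays (d/s per hop): 16.3333, 26.7 ms; sum = 43.0333 ms.
End-to-end = 43.3 ms.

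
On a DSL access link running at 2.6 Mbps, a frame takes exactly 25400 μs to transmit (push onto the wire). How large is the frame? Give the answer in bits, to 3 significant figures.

66000 bits

L = R × t_tx = 2600000 b/s × 0.0254 s = 66040 bits.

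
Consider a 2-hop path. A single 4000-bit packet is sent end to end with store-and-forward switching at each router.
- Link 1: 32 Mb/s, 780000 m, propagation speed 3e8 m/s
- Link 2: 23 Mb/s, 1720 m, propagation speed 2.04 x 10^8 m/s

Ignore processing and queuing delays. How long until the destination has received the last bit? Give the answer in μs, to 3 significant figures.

Transmission delays (L/R per hop): 125, 173.913 μs; sum = 298.913 μs.
Propagation delays (d/s per hop): 2600, 8.43137 μs; sum = 2608.43 μs.
End-to-end = 2910 μs.

2910 μs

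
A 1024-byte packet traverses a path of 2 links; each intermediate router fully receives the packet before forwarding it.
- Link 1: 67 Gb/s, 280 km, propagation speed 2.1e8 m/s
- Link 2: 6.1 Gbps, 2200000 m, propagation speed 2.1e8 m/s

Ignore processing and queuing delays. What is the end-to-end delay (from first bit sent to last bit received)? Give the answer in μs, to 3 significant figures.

11800 μs

L = 1024 × 8 = 8192 bits.
Transmission delays (L/R per hop): 0.122269, 1.34295 μs; sum = 1.46522 μs.
Propagation delays (d/s per hop): 1333.33, 10476.2 μs; sum = 11809.5 μs.
End-to-end = 11800 μs.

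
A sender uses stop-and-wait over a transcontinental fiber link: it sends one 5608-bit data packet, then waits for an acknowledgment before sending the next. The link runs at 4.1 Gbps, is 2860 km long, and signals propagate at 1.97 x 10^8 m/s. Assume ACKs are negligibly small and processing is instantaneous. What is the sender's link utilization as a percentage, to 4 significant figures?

0.004711 %

t_tx = L/R = 5608/4.1e+09 = 1.3678e-06 s.
t_prop = 2860000/197000000 = 0.0145178 s; RTT = 0.0290355 s.
Cycle = t_tx + RTT = 0.0290369 s.
Utilization = t_tx / cycle = 1.3678e-06/0.0290369 = 0.004711 %.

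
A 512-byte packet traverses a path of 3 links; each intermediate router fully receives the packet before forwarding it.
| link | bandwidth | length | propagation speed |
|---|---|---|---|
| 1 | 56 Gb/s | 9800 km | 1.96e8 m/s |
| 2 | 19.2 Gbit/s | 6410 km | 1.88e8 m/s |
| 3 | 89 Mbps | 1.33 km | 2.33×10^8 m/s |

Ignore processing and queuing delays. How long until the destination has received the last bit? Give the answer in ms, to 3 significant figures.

L = 512 × 8 = 4096 bits.
Transmission delays (L/R per hop): 7.31429e-05, 0.000213333, 0.0460225 ms; sum = 0.0463089 ms.
Propagation delays (d/s per hop): 50, 34.0957, 0.00570815 ms; sum = 84.1015 ms.
End-to-end = 84.1 ms.

84.1 ms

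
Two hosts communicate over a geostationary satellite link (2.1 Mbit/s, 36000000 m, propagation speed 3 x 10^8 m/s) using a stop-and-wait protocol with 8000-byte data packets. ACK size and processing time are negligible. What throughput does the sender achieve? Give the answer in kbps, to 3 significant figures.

t_tx = L/R = 64000/2100000 = 0.0304762 s.
t_prop = 36000000/300000000 = 0.12 s; RTT = 0.24 s.
Cycle = t_tx + RTT = 0.270476 s.
Throughput = L / cycle = 64000 / 0.270476 = 237 kbps.

237 kbps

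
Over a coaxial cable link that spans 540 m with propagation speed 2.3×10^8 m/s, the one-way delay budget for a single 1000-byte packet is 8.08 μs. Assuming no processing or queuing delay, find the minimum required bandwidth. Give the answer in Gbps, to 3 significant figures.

L = 8000 bits.
Propagation delay = 540 / 2.3e+08 = 2.34783 μs.
Transmission budget = 8.08 − 2.34783 = 5.73217 μs.
R ≥ L / t_tx = 8000 bits / 5.73217e-06 s = 1.40 Gbps.

1.40 Gbps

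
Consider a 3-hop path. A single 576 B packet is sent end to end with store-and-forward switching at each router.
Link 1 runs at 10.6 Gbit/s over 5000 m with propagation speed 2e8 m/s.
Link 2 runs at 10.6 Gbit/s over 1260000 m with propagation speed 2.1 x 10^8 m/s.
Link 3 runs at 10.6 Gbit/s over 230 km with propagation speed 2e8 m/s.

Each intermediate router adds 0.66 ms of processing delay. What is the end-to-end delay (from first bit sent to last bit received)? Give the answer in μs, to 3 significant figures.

8500 μs

L = 576 × 8 = 4608 bits.
Transmission delay per hop = L/R = 4608/10600000000 = 0.434717 μs; 3 hops → 1.30415 μs.
Propagation delays (d/s per hop): 25, 6000, 1150 μs; sum = 7175 μs.
Processing at 2 router(s): 2 × 0.66 ms = 1320 μs.
End-to-end = 8500 μs.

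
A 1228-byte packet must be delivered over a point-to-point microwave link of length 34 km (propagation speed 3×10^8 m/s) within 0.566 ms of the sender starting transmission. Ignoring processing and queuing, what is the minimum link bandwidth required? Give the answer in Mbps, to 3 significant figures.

21.7 Mbps

L = 9824 bits.
Propagation delay = 34000 / 300000000 = 0.113333 ms.
Transmission budget = 0.566 − 0.113333 = 0.452667 ms.
R ≥ L / t_tx = 9824 bits / 0.000452667 s = 21.7 Mbps.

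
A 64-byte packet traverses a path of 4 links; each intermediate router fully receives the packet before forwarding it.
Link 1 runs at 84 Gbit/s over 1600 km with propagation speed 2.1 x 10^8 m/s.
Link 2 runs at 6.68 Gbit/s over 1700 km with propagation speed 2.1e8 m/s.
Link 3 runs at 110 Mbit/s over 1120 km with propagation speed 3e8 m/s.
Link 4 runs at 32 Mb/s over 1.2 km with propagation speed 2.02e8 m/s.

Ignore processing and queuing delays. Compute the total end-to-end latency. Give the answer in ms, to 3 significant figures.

19.5 ms

L = 64 × 8 = 512 bits.
Transmission delays (L/R per hop): 6.09524e-06, 7.66467e-05, 0.00465455, 0.016 ms; sum = 0.0207373 ms.
Propagation delays (d/s per hop): 7.61905, 8.09524, 3.73333, 0.00594059 ms; sum = 19.4536 ms.
End-to-end = 19.5 ms.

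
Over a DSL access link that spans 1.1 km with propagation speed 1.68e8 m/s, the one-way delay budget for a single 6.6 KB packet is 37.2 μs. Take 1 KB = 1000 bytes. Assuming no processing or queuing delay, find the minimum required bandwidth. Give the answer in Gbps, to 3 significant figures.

L = 52800 bits.
Propagation delay = 1100 / 168000000 = 6.54762 μs.
Transmission budget = 37.2 − 6.54762 = 30.6524 μs.
R ≥ L / t_tx = 52800 bits / 3.06524e-05 s = 1.72 Gbps.

1.72 Gbps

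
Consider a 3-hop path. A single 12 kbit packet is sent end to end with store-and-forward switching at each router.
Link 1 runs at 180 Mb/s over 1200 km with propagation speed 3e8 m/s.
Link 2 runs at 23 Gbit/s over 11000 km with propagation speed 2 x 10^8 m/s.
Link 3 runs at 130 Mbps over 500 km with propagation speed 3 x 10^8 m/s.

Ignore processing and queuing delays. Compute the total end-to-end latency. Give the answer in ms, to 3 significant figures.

60.8 ms

L = 12000 bits.
Transmission delays (L/R per hop): 0.0666667, 0.000521739, 0.0923077 ms; sum = 0.159496 ms.
Propagation delays (d/s per hop): 4, 55, 1.66667 ms; sum = 60.6667 ms.
End-to-end = 60.8 ms.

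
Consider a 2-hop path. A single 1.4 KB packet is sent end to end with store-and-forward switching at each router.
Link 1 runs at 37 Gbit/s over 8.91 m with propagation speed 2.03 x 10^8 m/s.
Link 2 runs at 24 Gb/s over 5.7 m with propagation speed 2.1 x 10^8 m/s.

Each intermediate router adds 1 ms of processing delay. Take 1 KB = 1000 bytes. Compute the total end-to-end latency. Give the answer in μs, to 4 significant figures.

L = 11200 bits.
Transmission delays (L/R per hop): 0.302703, 0.466667 μs; sum = 0.769369 μs.
Propagation delays (d/s per hop): 0.0438916, 0.0271429 μs; sum = 0.0710345 μs.
Processing at 1 router(s): 1 × 1 ms = 1000 μs.
End-to-end = 1001 μs.

1001 μs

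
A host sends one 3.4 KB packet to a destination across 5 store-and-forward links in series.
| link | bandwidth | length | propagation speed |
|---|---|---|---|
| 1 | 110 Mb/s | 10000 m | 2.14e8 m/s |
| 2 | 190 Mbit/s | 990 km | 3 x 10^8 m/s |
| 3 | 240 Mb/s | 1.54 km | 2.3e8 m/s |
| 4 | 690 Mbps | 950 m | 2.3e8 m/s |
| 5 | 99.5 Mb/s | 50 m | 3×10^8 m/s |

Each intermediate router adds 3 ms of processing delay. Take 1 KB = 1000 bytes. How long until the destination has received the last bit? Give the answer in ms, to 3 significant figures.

16.2 ms

L = 27200 bits.
Transmission delays (L/R per hop): 0.247273, 0.143158, 0.113333, 0.0394203, 0.273367 ms; sum = 0.816551 ms.
Propagation delays (d/s per hop): 0.046729, 3.3, 0.00669565, 0.00413043, 0.000166667 ms; sum = 3.35772 ms.
Processing at 4 router(s): 4 × 3 ms = 12 ms.
End-to-end = 16.2 ms.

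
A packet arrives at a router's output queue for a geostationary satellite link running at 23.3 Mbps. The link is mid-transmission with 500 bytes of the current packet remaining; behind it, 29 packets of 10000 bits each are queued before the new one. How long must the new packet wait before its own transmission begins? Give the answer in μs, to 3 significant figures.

12600 μs

Each queued packet: L/R = 10000/23300000 = 429.185 μs.
29 queued → 12446.4 μs.
Plus remaining 4000 bits of current packet: 171.674 μs.
Queuing delay = 12600 μs.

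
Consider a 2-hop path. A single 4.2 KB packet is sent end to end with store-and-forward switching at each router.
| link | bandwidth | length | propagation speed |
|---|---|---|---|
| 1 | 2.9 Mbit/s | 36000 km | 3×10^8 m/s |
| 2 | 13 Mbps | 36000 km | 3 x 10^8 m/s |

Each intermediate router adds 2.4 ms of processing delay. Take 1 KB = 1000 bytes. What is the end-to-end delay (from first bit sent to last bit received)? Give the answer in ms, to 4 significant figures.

L = 33600 bits.
Transmission delays (L/R per hop): 11.5862, 2.58462 ms; sum = 14.1708 ms.
Propagation delays (d/s per hop): 120, 120 ms; sum = 240 ms.
Processing at 1 router(s): 1 × 2.4 ms = 2.4 ms.
End-to-end = 256.6 ms.

256.6 ms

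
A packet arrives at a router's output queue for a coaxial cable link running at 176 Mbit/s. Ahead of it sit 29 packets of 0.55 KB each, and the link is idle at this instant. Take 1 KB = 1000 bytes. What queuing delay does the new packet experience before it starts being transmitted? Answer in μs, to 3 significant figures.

Each queued packet: L/R = 4400/176000000 = 25 μs.
29 queued → 725 μs.
Queuing delay = 725 μs.

725 μs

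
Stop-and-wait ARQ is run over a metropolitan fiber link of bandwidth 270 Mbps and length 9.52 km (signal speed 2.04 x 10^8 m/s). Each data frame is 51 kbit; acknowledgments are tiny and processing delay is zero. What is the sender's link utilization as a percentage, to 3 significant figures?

t_tx = L/R = 51000/270000000 = 0.000188889 s.
t_prop = 9520/204000000 = 4.66667e-05 s; RTT = 9.33333e-05 s.
Cycle = t_tx + RTT = 0.000282222 s.
Utilization = t_tx / cycle = 0.000188889/0.000282222 = 66.9 %.

66.9 %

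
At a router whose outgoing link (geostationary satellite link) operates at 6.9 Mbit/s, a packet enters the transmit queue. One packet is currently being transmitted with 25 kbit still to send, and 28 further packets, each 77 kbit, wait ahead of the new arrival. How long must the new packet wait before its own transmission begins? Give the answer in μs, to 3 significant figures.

316000 μs

Each queued packet: L/R = 77000/6900000 = 11159.4 μs.
28 queued → 312464 μs.
Plus remaining 25000 bits of current packet: 3623.19 μs.
Queuing delay = 316000 μs.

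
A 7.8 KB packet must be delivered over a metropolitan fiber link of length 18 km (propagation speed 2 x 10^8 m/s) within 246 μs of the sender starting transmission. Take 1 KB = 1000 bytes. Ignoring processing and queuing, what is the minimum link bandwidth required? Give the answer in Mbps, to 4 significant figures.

L = 62400 bits.
Propagation delay = 18000 / 200000000 = 90 μs.
Transmission budget = 246 − 90 = 156 μs.
R ≥ L / t_tx = 62400 bits / 0.000156 s = 400.0 Mbps.

400.0 Mbps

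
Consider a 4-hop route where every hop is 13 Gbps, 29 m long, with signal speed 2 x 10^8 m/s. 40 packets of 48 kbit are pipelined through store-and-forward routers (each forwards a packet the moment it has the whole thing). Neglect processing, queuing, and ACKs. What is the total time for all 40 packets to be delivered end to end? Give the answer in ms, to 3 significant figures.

0.159 ms

Per-hop transmission t_tx = L/R = 48000/13000000000 = 0.00369231 ms.
Per-hop propagation t_prop = 29/200000000 = 0.000145 ms.
Pipeline fill: first packet needs 4·t_tx to clear all hops; remaining 39 packets each add one t_tx.
Total = (4+40-1)·t_tx + 4·t_prop = 43·0.00369231 + 4·0.000145 = 0.159 ms.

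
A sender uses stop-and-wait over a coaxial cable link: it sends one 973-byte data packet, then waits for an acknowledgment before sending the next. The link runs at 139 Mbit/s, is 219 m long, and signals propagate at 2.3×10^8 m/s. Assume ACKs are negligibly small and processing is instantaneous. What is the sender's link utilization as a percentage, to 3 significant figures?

t_tx = L/R = 7784/139000000 = 5.6e-05 s.
t_prop = 219/2.3e+08 = 9.52174e-07 s; RTT = 1.90435e-06 s.
Cycle = t_tx + RTT = 5.79043e-05 s.
Utilization = t_tx / cycle = 5.6e-05/5.79043e-05 = 96.7 %.

96.7 %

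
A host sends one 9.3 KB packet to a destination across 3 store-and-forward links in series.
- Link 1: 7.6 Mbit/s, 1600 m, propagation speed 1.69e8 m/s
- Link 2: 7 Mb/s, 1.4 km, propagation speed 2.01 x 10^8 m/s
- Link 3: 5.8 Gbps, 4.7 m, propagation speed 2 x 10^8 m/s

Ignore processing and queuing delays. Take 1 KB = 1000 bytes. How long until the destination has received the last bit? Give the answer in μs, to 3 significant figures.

L = 74400 bits.
Transmission delays (L/R per hop): 9789.47, 10628.6, 12.8276 μs; sum = 20430.9 μs.
Propagation delays (d/s per hop): 9.46746, 6.96517, 0.0235 μs; sum = 16.4561 μs.
End-to-end = 20400 μs.

20400 μs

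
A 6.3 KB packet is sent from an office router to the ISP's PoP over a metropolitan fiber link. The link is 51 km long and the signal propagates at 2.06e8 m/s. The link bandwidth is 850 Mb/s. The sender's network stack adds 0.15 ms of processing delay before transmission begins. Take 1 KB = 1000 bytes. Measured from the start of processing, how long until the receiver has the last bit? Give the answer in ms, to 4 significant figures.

L = 50400 bits.
Transmission delay = L/R = 50400 / 850000000 = 0.0592941 ms.
Propagation delay = d/s = 51000 m / 206000000 m/s = 0.247573 ms.
Plus processing delay 0.15 ms = 0.15 ms.
Total = 0.4569 ms.

0.4569 ms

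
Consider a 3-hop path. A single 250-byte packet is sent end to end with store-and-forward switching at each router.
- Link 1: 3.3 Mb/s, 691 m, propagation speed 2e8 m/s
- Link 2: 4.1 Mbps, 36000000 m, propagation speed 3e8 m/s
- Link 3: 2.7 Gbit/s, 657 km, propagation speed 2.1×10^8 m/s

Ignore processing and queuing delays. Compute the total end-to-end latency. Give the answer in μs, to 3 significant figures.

L = 250 × 8 = 2000 bits.
Transmission delays (L/R per hop): 606.061, 487.805, 0.740741 μs; sum = 1094.61 μs.
Propagation delays (d/s per hop): 3.455, 120000, 3128.57 μs; sum = 123132 μs.
End-to-end = 124000 μs.

124000 μs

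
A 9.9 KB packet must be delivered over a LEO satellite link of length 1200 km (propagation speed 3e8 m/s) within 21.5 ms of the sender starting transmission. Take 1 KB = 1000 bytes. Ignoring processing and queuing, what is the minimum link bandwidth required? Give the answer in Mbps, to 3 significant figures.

4.53 Mbps

L = 79200 bits.
Propagation delay = 1200000 / 300000000 = 4 ms.
Transmission budget = 21.5 − 4 = 17.5 ms.
R ≥ L / t_tx = 79200 bits / 0.0175 s = 4.53 Mbps.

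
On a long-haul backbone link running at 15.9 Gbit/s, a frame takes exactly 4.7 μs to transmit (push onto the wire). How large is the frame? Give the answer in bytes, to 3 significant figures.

9340 bytes

L = R × t_tx = 15900000000 b/s × 4.7e-06 s = 74730 bits.
In bytes: 74730 / 8 = 9340 bytes.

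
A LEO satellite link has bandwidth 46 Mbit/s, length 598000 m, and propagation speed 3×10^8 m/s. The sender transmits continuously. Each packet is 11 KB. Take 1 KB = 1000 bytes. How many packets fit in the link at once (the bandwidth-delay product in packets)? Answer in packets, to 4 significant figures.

1.042 packets

Propagation delay = 598000 / 300000000 = 0.00199333 s.
BDP = R × t_prop = 46000000 × 0.00199333 = 91693.3 bits.
In packets of 88000 bits: 1.042 packets.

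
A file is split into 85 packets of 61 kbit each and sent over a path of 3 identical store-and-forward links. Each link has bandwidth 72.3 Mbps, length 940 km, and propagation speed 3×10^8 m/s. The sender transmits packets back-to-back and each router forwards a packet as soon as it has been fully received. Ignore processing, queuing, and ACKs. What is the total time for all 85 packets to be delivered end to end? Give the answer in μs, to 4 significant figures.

Per-hop transmission t_tx = L/R = 61000/72300000 = 843.707 μs.
Per-hop propagation t_prop = 940000/300000000 = 3133.33 μs.
Pipeline fill: first packet needs 3·t_tx to clear all hops; remaining 84 packets each add one t_tx.
Total = (3+85-1)·t_tx + 3·t_prop = 87·843.707 + 3·3133.33 = 82800 μs.

82800 μs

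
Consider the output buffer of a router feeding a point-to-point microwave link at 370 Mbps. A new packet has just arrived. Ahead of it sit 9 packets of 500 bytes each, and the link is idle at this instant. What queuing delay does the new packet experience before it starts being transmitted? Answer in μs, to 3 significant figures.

Each queued packet: L/R = 4000/370000000 = 10.8108 μs.
9 queued → 97.2973 μs.
Queuing delay = 97.3 μs.

97.3 μs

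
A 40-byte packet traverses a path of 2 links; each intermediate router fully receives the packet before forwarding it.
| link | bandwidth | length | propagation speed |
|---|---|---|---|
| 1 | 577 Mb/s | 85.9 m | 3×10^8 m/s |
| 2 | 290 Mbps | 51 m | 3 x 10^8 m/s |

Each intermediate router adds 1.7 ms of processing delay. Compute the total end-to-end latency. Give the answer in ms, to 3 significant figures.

L = 40 × 8 = 320 bits.
Transmission delays (L/R per hop): 0.000554593, 0.00110345 ms; sum = 0.00165804 ms.
Propagation delays (d/s per hop): 0.000286333, 0.00017 ms; sum = 0.000456333 ms.
Processing at 1 router(s): 1 × 1.7 ms = 1.7 ms.
End-to-end = 1.70 ms.

1.70 ms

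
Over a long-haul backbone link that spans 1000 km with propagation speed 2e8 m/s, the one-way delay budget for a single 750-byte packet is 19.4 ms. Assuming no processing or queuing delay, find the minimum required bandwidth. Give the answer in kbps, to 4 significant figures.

L = 6000 bits.
Propagation delay = 1000000 / 200000000 = 5 ms.
Transmission budget = 19.4 − 5 = 14.4 ms.
R ≥ L / t_tx = 6000 bits / 0.0144 s = 416.7 kbps.

416.7 kbps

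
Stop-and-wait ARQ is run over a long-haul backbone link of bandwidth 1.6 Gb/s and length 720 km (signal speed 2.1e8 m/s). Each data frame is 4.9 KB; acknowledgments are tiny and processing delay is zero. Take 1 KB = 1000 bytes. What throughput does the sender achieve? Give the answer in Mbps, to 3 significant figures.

t_tx = L/R = 39200/1600000000 = 2.45e-05 s.
t_prop = 720000/210000000 = 0.00342857 s; RTT = 0.00685714 s.
Cycle = t_tx + RTT = 0.00688164 s.
Throughput = L / cycle = 39200 / 0.00688164 = 5.70 Mbps.

5.70 Mbps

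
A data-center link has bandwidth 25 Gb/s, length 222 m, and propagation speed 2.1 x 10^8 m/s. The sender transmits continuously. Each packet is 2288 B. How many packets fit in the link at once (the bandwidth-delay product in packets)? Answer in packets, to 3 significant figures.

Propagation delay = 222 / 210000000 = 1.05714e-06 s.
BDP = R × t_prop = 25000000000 × 1.05714e-06 = 26428.6 bits.
In packets of 18304 bits: 1.44 packets.

1.44 packets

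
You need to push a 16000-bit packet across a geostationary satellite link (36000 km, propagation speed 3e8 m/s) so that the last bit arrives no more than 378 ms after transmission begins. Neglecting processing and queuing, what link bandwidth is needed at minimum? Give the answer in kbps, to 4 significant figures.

Propagation delay = 36000000 / 300000000 = 120 ms.
Transmission budget = 378 − 120 = 258 ms.
R ≥ L / t_tx = 16000 bits / 0.258 s = 62.02 kbps.

62.02 kbps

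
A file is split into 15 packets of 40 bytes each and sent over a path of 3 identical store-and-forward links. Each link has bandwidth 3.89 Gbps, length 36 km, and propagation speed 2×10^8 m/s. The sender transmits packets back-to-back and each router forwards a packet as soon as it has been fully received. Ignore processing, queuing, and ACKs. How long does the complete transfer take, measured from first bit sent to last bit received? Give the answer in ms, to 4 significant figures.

0.5414 ms

Per-hop transmission t_tx = L/R = 320/3890000000 = 8.22622e-05 ms.
Per-hop propagation t_prop = 36000/200000000 = 0.18 ms.
Pipeline fill: first packet needs 3·t_tx to clear all hops; remaining 14 packets each add one t_tx.
Total = (3+15-1)·t_tx + 3·t_prop = 17·8.22622e-05 + 3·0.18 = 0.5414 ms.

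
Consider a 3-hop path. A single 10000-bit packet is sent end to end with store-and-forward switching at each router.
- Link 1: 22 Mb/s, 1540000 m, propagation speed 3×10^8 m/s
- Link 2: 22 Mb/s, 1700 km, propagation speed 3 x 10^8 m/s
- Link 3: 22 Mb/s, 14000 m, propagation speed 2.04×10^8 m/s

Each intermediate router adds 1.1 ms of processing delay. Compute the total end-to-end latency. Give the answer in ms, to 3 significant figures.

Transmission delay per hop = L/R = 10000/22000000 = 0.454545 ms; 3 hops → 1.36364 ms.
Propagation delays (d/s per hop): 5.13333, 5.66667, 0.0686275 ms; sum = 10.8686 ms.
Processing at 2 router(s): 2 × 1.1 ms = 2.2 ms.
End-to-end = 14.4 ms.

14.4 ms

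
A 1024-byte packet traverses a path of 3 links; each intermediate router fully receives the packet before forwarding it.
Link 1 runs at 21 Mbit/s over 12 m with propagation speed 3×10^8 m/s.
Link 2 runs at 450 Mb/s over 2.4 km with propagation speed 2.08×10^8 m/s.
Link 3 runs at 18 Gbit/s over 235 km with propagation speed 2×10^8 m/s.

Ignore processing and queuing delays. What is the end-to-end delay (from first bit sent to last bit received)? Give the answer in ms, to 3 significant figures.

1.60 ms

L = 1024 × 8 = 8192 bits.
Transmission delays (L/R per hop): 0.390095, 0.0182044, 0.000455111 ms; sum = 0.408755 ms.
Propagation delays (d/s per hop): 4e-05, 0.0115385, 1.175 ms; sum = 1.18658 ms.
End-to-end = 1.60 ms.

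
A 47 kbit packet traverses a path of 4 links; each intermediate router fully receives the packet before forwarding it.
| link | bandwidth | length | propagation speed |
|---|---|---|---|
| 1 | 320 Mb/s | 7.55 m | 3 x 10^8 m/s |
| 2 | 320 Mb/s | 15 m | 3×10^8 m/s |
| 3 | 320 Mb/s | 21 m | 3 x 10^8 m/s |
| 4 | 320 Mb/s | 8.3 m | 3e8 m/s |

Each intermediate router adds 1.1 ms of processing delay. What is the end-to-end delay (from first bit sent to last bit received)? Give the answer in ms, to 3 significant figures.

3.89 ms

L = 47000 bits.
Transmission delay per hop = L/R = 47000/320000000 = 0.146875 ms; 4 hops → 0.5875 ms.
Propagation delays (d/s per hop): 2.51667e-05, 5e-05, 7e-05, 2.76667e-05 ms; sum = 0.000172833 ms.
Processing at 3 router(s): 3 × 1.1 ms = 3.3 ms.
End-to-end = 3.89 ms.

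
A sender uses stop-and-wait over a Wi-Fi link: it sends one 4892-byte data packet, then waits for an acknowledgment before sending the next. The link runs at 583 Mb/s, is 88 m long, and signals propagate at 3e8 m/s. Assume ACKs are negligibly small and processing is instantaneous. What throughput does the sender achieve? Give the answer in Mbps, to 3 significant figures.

t_tx = L/R = 39136/583000000 = 6.71286e-05 s.
t_prop = 88/300000000 = 2.93333e-07 s; RTT = 5.86667e-07 s.
Cycle = t_tx + RTT = 6.77153e-05 s.
Throughput = L / cycle = 39136 / 6.77153e-05 = 578 Mbps.

578 Mbps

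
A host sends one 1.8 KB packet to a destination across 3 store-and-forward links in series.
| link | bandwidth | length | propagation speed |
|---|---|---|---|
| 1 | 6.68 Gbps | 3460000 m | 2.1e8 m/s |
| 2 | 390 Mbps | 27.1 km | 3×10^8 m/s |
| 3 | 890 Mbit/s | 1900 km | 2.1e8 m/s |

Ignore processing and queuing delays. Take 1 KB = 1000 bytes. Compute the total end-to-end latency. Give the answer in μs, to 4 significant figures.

L = 14400 bits.
Transmission delays (L/R per hop): 2.15569, 36.9231, 16.1798 μs; sum = 55.2585 μs.
Propagation delays (d/s per hop): 16476.2, 90.3333, 9047.62 μs; sum = 25614.1 μs.
End-to-end = 25670 μs.

25670 μs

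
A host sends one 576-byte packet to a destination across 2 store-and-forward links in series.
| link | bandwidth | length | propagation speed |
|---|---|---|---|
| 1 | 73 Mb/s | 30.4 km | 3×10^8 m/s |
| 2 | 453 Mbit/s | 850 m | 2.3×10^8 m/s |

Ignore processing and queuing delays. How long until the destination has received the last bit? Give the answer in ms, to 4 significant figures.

L = 576 × 8 = 4608 bits.
Transmission delays (L/R per hop): 0.0631233, 0.0101722 ms; sum = 0.0732955 ms.
Propagation delays (d/s per hop): 0.101333, 0.00369565 ms; sum = 0.105029 ms.
End-to-end = 0.1783 ms.

0.1783 ms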